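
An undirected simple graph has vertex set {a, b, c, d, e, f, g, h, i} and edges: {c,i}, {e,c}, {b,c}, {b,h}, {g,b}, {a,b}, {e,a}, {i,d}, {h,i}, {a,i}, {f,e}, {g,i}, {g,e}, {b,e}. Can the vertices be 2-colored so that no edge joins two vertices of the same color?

No

a-e-b-a is an odd cycle (length 3), and a bipartite graph can contain only even cycles.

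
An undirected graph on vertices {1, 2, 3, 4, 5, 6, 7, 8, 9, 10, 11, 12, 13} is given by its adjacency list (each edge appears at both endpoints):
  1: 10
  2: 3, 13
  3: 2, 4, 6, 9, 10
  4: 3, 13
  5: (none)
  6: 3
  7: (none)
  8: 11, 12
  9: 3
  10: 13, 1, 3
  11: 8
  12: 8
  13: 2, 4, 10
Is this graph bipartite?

Partition the vertices as {2, 4, 5, 6, 7, 9, 10, 11, 12} vs {1, 3, 8, 13}. Each listed edge has one endpoint in each part, so the graph is bipartite.

Yes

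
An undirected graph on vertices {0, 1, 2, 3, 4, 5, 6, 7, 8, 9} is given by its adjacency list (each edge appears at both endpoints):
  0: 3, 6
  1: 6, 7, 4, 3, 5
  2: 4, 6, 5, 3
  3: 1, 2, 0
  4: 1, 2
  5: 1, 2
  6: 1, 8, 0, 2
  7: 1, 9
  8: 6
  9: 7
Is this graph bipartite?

Color {3, 4, 5, 6, 7} black and {0, 1, 2, 8, 9} white. No edge joins two same-colored vertices, so the graph is bipartite.

Yes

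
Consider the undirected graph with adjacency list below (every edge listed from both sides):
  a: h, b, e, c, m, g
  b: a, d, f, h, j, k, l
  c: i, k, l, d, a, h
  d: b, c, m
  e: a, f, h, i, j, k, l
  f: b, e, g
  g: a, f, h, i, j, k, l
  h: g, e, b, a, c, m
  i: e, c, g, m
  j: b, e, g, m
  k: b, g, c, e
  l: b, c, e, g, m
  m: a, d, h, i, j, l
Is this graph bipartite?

No

h-a-m-h is an odd cycle (length 3), and a bipartite graph can contain only even cycles.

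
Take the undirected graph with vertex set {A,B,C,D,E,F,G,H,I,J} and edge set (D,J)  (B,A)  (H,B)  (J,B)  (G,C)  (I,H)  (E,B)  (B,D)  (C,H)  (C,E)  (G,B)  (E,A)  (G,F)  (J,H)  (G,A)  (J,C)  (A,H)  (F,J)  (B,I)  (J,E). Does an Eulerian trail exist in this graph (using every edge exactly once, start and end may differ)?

Yes

Degrees: A:4, B:7, C:4, D:2, E:4, F:2, G:4, H:5, I:2, J:6
Odd-degree vertices: B, H (2 total).
The non-isolated vertices are connected and exactly 2 have odd degree, so an Eulerian trail exists (from B to H).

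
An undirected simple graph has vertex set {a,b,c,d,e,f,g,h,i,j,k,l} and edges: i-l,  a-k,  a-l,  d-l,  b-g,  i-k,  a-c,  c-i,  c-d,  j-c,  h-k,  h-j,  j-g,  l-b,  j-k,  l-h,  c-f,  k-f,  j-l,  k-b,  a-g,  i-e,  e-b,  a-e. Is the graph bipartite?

The cycle j-h-l-j has length 3, which is odd, so the graph is not bipartite.

No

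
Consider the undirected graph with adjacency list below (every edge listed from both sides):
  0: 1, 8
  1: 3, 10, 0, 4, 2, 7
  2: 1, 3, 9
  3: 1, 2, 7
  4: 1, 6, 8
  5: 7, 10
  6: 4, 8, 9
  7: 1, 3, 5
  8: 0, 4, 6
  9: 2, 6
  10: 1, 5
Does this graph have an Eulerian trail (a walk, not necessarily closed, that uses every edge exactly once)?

Degrees: 0:2, 1:6, 2:3, 3:3, 4:3, 5:2, 6:3, 7:3, 8:3, 9:2, 10:2
Odd-degree vertices: 2, 3, 4, 6, 7, 8 (6 total).
With 6 odd-degree vertices (more than two), no single trail can use every edge.

No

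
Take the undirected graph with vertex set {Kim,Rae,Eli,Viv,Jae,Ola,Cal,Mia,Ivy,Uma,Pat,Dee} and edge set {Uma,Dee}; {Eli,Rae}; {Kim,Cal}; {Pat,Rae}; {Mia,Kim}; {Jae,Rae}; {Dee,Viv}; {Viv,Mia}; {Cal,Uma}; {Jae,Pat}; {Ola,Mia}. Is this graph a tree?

No

The graph has 12 vertices and 11 edges.
It splits into 3 components, so it cannot be a tree.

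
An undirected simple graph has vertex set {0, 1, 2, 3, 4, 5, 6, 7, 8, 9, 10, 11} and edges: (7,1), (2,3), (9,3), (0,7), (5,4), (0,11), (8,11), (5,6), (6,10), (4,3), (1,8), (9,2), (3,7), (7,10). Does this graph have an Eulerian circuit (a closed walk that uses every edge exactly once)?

Yes

Degrees: 0:2, 1:2, 2:2, 3:4, 4:2, 5:2, 6:2, 7:4, 8:2, 9:2, 10:2, 11:2
All degrees are even and the non-isolated vertices are connected — an Eulerian circuit exists.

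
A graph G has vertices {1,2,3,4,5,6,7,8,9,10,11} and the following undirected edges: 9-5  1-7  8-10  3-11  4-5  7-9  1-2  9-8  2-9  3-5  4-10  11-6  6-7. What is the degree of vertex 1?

Neighbors of 1: 2, 7.

2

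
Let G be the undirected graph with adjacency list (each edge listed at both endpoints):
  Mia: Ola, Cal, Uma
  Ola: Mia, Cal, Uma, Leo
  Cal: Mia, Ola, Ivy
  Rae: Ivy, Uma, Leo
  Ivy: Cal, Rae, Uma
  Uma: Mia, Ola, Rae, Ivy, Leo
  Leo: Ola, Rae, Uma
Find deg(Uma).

5

Neighbors of Uma: Mia, Ola, Rae, Ivy, Leo.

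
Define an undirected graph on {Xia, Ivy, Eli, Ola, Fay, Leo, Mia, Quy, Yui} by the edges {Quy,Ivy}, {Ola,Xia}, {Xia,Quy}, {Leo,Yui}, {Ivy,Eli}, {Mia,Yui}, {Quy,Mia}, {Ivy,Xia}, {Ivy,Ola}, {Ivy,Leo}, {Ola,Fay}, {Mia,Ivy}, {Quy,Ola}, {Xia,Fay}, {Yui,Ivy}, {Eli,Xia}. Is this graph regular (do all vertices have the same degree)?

No

Degrees: Xia:5, Ivy:7, Eli:2, Ola:4, Fay:2, Leo:2, Mia:3, Quy:4, Yui:3
Degrees are not all equal (e.g. deg(Eli)=2 but deg(Ivy)=7); not regular.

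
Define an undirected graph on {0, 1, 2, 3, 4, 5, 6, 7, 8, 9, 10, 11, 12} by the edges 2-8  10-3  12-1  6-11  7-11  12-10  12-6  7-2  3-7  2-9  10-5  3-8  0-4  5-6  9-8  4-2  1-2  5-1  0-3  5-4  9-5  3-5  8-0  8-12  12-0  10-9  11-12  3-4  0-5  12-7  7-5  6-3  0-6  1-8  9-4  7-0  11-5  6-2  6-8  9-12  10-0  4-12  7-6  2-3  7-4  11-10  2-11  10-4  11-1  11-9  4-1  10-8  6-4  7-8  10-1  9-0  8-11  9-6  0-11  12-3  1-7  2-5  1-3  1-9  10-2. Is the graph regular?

Yes

Degrees: 0:10, 1:10, 2:10, 3:10, 4:10, 5:10, 6:10, 7:10, 8:10, 9:10, 10:10, 11:10, 12:10
All degrees equal 10; the graph is regular.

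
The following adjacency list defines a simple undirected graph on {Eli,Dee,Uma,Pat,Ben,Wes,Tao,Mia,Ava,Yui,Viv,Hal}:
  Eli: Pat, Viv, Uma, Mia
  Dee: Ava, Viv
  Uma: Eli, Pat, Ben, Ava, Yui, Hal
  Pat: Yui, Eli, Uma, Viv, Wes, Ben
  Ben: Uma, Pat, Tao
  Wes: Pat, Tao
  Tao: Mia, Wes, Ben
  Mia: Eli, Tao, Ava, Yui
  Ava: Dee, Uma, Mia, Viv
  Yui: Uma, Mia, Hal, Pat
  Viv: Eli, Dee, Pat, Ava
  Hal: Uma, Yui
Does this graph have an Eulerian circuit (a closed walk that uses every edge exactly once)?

Degrees: Eli:4, Dee:2, Uma:6, Pat:6, Ben:3, Wes:2, Tao:3, Mia:4, Ava:4, Yui:4, Viv:4, Hal:2
Vertices with odd degree: Ben, Tao. An Eulerian circuit requires all degrees even.

No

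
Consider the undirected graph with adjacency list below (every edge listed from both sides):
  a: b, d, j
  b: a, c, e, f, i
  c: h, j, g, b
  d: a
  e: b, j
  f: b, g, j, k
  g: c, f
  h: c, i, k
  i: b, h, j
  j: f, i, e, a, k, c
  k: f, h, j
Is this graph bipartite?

j-f-k-j is an odd cycle (length 3), and a bipartite graph can contain only even cycles.

No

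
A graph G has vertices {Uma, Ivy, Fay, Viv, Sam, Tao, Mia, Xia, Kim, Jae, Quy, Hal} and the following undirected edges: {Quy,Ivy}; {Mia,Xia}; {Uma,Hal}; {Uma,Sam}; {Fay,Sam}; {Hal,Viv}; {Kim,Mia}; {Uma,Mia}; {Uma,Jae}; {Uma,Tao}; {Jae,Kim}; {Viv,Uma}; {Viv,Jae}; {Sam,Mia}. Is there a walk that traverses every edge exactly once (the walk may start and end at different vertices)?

No

Degrees: Uma:6, Ivy:1, Fay:1, Viv:3, Sam:3, Tao:1, Mia:4, Xia:1, Kim:2, Jae:3, Quy:1, Hal:2
Odd-degree vertices: Ivy, Fay, Viv, Sam, Tao, Xia, Jae, Quy (8 total).
An Eulerian trail requires 0 or 2 odd-degree vertices; here there are 8.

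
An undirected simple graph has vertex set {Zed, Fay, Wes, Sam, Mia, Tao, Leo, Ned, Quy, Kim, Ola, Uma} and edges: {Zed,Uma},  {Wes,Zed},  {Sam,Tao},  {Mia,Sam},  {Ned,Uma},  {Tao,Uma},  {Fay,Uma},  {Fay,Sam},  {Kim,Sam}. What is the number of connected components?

4

Component: {Leo}
Component: {Quy}
Component: {Ola}
Component: {Zed, Fay, Wes, Sam, Mia, Tao, Ned, Kim, Uma}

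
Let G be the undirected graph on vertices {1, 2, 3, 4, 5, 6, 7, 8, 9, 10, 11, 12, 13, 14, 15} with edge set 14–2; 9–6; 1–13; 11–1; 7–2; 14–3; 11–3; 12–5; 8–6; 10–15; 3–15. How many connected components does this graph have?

Component: {4}
Component: {5, 12}
Component: {6, 8, 9}
Component: {1, 2, 3, 7, 10, 11, 13, 14, 15}

4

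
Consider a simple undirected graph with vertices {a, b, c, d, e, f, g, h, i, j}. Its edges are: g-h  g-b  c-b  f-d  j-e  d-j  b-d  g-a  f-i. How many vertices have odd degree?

8

Degrees: a:1, b:3, c:1, d:3, e:1, f:2, g:3, h:1, i:1, j:2
Odd-degree vertices: a, b, c, d, e, g, h, i.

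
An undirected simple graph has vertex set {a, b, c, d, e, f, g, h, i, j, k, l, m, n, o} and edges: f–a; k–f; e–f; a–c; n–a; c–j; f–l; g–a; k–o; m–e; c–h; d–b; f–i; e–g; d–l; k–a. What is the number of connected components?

1

Component: {a, b, c, d, e, f, g, h, i, j, k, l, m, n, o}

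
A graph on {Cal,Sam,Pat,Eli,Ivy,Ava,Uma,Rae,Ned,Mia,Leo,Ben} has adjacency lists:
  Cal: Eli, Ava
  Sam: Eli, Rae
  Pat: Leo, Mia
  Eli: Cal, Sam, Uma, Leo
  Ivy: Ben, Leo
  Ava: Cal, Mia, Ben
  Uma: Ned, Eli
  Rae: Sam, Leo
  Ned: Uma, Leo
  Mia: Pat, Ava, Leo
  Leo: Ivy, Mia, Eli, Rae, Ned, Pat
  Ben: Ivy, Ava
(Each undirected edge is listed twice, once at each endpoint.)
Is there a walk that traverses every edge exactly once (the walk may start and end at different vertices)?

Yes

Degrees: Cal:2, Sam:2, Pat:2, Eli:4, Ivy:2, Ava:3, Uma:2, Rae:2, Ned:2, Mia:3, Leo:6, Ben:2
Odd-degree vertices: Ava, Mia (2 total).
The non-isolated vertices are connected and exactly 2 have odd degree, so an Eulerian trail exists (from Ava to Mia).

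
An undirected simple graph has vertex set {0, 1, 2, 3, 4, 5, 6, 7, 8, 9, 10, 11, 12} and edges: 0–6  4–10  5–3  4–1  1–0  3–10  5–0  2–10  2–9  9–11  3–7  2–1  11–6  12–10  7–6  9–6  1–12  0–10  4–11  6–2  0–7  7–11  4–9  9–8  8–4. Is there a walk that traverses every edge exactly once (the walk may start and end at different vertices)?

Degrees: 0:5, 1:4, 2:4, 3:3, 4:5, 5:2, 6:5, 7:4, 8:2, 9:5, 10:5, 11:4, 12:2
Odd-degree vertices: 0, 3, 4, 6, 9, 10 (6 total).
An Eulerian trail requires 0 or 2 odd-degree vertices; here there are 6.

No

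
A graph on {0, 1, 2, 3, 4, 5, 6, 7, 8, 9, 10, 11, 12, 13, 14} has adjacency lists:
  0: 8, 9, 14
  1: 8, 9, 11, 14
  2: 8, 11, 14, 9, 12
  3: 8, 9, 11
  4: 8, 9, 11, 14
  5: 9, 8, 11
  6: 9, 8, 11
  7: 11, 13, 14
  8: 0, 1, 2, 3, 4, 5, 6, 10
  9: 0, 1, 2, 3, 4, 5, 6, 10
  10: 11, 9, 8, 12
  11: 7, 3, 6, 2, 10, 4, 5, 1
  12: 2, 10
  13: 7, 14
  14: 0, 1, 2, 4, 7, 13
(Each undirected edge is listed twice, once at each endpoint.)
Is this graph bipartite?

No

13-7-14-13 is an odd cycle (length 3), and a bipartite graph can contain only even cycles.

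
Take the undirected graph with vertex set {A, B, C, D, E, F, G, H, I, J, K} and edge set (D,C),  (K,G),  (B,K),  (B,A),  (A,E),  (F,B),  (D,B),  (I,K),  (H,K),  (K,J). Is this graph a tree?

Yes

The graph has 11 vertices and 10 edges.
Connected and |E| = |V| - 1, which characterizes a tree.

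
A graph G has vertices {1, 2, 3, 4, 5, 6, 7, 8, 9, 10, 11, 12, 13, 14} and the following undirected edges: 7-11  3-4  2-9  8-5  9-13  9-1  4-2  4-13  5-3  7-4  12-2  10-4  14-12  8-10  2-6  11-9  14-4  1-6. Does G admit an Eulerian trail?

Yes

Degrees: 1:2, 2:4, 3:2, 4:6, 5:2, 6:2, 7:2, 8:2, 9:4, 10:2, 11:2, 12:2, 13:2, 14:2
Odd-degree vertices: none (0 total).
The non-isolated vertices are connected and exactly 0 have odd degree, so an Eulerian trail exists.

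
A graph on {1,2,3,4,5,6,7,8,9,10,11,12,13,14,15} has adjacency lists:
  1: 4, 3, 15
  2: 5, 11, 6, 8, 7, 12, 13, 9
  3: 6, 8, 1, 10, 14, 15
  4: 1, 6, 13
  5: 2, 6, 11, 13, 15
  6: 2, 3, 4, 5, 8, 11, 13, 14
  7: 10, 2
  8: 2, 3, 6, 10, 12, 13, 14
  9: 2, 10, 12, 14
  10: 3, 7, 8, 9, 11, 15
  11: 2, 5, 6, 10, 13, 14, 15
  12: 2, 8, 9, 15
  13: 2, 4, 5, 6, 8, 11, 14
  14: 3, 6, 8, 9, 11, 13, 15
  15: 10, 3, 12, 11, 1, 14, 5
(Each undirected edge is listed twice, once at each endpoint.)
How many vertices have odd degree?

Degrees: 1:3, 2:8, 3:6, 4:3, 5:5, 6:8, 7:2, 8:7, 9:4, 10:6, 11:7, 12:4, 13:7, 14:7, 15:7
Odd-degree vertices: 1, 4, 5, 8, 11, 13, 14, 15.

8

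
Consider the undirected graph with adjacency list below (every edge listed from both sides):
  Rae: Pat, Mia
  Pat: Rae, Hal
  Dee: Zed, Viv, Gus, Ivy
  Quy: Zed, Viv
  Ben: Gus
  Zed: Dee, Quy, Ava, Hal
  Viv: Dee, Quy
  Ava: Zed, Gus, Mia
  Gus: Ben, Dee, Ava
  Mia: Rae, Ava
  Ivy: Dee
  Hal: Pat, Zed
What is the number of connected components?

Component: {Rae, Pat, Dee, Quy, Ben, Zed, Viv, Ava, Gus, Mia, Ivy, Hal}

1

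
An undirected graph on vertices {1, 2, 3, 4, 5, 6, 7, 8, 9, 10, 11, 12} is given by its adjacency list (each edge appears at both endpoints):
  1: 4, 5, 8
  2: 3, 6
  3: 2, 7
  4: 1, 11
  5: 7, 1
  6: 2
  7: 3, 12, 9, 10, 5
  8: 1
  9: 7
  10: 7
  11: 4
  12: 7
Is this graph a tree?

Yes

The graph has 12 vertices and 11 edges.
Connected and |E| = |V| - 1, which characterizes a tree.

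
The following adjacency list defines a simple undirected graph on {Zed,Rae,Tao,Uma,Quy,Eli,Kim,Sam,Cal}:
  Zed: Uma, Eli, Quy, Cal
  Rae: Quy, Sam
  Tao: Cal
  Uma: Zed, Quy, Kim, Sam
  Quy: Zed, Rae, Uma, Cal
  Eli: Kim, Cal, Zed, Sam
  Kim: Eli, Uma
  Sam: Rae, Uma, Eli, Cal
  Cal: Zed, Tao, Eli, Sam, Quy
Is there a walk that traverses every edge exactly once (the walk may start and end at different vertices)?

Degrees: Zed:4, Rae:2, Tao:1, Uma:4, Quy:4, Eli:4, Kim:2, Sam:4, Cal:5
Odd-degree vertices: Tao, Cal (2 total).
With 2 odd-degree vertices and all edges in one connected piece, an Eulerian trail exists (from Tao to Cal).

Yes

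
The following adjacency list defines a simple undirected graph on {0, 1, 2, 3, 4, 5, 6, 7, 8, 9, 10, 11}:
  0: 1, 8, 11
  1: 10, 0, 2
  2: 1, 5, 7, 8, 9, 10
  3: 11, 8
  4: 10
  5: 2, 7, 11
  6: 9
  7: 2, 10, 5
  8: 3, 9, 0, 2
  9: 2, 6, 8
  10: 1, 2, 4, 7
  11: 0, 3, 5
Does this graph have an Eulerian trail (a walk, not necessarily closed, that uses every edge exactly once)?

Degrees: 0:3, 1:3, 2:6, 3:2, 4:1, 5:3, 6:1, 7:3, 8:4, 9:3, 10:4, 11:3
Odd-degree vertices: 0, 1, 4, 5, 6, 7, 9, 11 (8 total).
An Eulerian trail requires 0 or 2 odd-degree vertices; here there are 8.

No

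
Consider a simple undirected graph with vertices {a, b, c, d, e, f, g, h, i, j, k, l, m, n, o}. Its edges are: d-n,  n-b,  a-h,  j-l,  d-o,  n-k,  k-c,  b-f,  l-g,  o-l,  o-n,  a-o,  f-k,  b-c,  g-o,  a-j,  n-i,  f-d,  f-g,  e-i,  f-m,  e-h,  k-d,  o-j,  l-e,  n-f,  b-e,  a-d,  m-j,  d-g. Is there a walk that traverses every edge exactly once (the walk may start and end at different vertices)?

Yes

Degrees: a:4, b:4, c:2, d:6, e:4, f:6, g:4, h:2, i:2, j:4, k:4, l:4, m:2, n:6, o:6
Odd-degree vertices: none (0 total).
The non-isolated vertices are connected and exactly 0 have odd degree, so an Eulerian trail exists.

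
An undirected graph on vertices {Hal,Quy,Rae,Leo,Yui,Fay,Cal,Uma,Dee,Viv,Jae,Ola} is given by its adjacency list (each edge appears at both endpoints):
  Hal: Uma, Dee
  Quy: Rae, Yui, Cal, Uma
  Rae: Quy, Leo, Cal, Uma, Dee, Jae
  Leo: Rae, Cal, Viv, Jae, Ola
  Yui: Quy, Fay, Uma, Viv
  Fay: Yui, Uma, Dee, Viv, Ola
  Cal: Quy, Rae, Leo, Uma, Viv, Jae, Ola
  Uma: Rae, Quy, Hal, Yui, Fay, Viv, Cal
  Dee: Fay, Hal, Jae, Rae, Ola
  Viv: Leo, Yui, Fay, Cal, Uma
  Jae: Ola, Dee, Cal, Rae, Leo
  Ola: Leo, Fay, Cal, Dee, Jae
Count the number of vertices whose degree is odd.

8

Degrees: Hal:2, Quy:4, Rae:6, Leo:5, Yui:4, Fay:5, Cal:7, Uma:7, Dee:5, Viv:5, Jae:5, Ola:5
Odd-degree vertices: Leo, Fay, Cal, Uma, Dee, Viv, Jae, Ola.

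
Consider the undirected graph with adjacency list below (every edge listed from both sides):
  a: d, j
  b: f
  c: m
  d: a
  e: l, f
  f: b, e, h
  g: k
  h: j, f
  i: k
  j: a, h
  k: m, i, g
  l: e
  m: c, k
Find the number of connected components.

Component: {c, g, i, k, m}
Component: {a, b, d, e, f, h, j, l}

2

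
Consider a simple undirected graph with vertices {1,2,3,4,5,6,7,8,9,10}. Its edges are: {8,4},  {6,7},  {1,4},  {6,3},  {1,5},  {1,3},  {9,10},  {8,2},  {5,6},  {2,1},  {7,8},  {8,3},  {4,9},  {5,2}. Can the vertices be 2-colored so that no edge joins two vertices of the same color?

No

The cycle 5-2-1-5 has length 3, which is odd, so the graph is not bipartite.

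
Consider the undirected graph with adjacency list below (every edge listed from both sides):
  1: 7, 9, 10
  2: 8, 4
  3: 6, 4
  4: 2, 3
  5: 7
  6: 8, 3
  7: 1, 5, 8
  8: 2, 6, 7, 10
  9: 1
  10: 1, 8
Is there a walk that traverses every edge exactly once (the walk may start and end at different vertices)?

No

Degrees: 1:3, 2:2, 3:2, 4:2, 5:1, 6:2, 7:3, 8:4, 9:1, 10:2
Odd-degree vertices: 1, 5, 7, 9 (4 total).
An Eulerian trail requires 0 or 2 odd-degree vertices; here there are 4.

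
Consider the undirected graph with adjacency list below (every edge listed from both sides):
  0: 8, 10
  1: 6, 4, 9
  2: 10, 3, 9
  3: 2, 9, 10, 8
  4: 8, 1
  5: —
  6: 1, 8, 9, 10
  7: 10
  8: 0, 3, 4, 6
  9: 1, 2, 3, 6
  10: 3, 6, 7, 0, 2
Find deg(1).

3

Neighbors of 1: 4, 6, 9.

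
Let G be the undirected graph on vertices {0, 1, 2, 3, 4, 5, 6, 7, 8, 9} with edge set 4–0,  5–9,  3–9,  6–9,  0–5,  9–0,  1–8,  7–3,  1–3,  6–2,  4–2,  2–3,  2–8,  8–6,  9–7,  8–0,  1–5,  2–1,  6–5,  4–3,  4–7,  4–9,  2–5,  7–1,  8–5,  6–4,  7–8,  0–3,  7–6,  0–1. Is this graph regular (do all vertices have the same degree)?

Degrees: 0:6, 1:6, 2:6, 3:6, 4:6, 5:6, 6:6, 7:6, 8:6, 9:6
Every vertex has degree 6, so the graph is 6-regular.

Yes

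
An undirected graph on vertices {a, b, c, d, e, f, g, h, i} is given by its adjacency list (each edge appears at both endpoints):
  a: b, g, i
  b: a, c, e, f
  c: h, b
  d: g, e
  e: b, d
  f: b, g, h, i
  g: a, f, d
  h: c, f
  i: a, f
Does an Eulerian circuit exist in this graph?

No

Degrees: a:3, b:4, c:2, d:2, e:2, f:4, g:3, h:2, i:2
a, g have odd degree; an Eulerian circuit needs every degree to be even, so none exists.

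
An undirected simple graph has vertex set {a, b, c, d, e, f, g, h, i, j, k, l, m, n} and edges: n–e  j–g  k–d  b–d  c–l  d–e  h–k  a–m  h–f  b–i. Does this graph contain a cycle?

No

|V| = 14, |E| = 10, number of components = 4.
Since 10 = 14 - 4, the graph is a forest and contains no cycle.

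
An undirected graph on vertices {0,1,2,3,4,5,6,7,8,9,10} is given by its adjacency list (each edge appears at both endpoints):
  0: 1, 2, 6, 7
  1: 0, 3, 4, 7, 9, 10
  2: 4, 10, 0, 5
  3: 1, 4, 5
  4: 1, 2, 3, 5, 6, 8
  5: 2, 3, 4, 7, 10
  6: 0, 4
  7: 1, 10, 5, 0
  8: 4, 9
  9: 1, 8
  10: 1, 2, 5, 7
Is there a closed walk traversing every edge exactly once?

No

Degrees: 0:4, 1:6, 2:4, 3:3, 4:6, 5:5, 6:2, 7:4, 8:2, 9:2, 10:4
Vertices with odd degree: 3, 5. An Eulerian circuit requires all degrees even.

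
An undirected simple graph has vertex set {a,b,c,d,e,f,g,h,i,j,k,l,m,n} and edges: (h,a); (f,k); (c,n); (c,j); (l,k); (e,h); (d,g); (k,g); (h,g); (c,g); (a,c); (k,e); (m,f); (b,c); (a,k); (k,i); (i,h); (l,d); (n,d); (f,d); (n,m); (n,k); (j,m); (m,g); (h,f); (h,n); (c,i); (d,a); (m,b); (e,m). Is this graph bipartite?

A valid 2-coloring puts {c, d, h, k, m} on one side and {a, b, e, f, g, i, j, l, n} on the other; every edge crosses between the two sides.

Yes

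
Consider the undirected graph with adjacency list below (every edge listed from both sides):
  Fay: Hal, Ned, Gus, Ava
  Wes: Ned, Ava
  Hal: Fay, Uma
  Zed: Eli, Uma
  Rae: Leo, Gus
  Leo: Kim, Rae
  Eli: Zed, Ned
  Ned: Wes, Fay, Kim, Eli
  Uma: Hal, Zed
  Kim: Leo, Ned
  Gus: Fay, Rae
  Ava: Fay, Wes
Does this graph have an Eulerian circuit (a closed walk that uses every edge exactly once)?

Degrees: Fay:4, Wes:2, Hal:2, Zed:2, Rae:2, Leo:2, Eli:2, Ned:4, Uma:2, Kim:2, Gus:2, Ava:2
All degrees are even and the non-isolated vertices are connected — an Eulerian circuit exists.

Yes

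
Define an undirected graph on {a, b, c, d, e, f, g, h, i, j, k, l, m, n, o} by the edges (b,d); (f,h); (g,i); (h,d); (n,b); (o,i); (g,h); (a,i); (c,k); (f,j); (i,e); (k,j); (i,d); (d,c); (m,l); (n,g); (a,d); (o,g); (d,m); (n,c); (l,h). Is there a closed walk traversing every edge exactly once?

No

Degrees: a:2, b:2, c:3, d:6, e:1, f:2, g:4, h:4, i:5, j:2, k:2, l:2, m:2, n:3, o:2
c, e, i, n have odd degree; an Eulerian circuit needs every degree to be even, so none exists.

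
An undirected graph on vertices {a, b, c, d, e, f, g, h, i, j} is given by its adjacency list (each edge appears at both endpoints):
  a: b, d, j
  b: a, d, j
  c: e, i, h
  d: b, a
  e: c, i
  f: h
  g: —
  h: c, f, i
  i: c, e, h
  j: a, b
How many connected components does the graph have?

3

Component: {g}
Component: {a, b, d, j}
Component: {c, e, f, h, i}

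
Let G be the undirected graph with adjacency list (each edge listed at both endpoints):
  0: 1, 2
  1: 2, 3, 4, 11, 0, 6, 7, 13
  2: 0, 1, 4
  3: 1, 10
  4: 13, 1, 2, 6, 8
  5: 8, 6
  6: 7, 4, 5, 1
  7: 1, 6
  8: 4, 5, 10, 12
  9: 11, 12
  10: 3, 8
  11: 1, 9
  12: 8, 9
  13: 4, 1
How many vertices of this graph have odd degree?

Degrees: 0:2, 1:8, 2:3, 3:2, 4:5, 5:2, 6:4, 7:2, 8:4, 9:2, 10:2, 11:2, 12:2, 13:2
Odd-degree vertices: 2, 4.

2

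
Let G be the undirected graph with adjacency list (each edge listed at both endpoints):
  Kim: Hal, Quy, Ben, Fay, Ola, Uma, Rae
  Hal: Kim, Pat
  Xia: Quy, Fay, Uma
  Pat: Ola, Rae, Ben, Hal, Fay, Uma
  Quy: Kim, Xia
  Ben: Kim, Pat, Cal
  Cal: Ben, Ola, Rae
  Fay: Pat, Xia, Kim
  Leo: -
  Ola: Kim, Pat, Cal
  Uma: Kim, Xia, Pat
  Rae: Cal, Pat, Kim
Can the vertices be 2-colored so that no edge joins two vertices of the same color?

A valid 2-coloring puts {Hal, Quy, Ben, Fay, Leo, Ola, Uma, Rae} on one side and {Kim, Xia, Pat, Cal} on the other; every edge crosses between the two sides.

Yes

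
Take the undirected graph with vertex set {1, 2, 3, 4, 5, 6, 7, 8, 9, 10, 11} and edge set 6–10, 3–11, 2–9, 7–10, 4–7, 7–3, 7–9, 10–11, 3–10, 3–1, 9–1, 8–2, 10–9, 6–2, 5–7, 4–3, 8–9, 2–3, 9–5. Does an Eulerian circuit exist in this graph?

No

Degrees: 1:2, 2:4, 3:6, 4:2, 5:2, 6:2, 7:5, 8:2, 9:6, 10:5, 11:2
7, 10 have odd degree; an Eulerian circuit needs every degree to be even, so none exists.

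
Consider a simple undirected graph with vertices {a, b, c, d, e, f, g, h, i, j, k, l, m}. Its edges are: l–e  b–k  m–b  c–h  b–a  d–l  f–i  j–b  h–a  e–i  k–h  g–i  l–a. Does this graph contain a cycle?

Yes

|V| = 13, |E| = 13, number of components = 1.
One cycle is a-b-k-h-a.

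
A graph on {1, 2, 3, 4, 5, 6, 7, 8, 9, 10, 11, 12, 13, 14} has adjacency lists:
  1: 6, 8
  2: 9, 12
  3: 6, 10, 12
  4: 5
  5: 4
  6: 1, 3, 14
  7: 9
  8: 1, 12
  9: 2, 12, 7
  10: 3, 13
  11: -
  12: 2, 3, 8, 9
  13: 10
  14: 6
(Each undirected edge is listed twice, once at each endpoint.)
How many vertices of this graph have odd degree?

8

Degrees: 1:2, 2:2, 3:3, 4:1, 5:1, 6:3, 7:1, 8:2, 9:3, 10:2, 11:0, 12:4, 13:1, 14:1
Odd-degree vertices: 3, 4, 5, 6, 7, 9, 13, 14.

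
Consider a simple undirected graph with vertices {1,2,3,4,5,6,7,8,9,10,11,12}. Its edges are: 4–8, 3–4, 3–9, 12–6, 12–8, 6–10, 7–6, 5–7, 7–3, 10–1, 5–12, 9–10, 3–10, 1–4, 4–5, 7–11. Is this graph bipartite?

No

10-9-3-10 is an odd cycle (length 3), and a bipartite graph can contain only even cycles.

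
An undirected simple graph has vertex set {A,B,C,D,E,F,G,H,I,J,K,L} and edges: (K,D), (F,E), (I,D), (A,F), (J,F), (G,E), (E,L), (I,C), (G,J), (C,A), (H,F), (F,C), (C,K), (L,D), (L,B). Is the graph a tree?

|V| = 12, |E| = 15.
A tree on 12 vertices has exactly 11 edges; this graph has 15, so it contains a cycle and is not a tree.

No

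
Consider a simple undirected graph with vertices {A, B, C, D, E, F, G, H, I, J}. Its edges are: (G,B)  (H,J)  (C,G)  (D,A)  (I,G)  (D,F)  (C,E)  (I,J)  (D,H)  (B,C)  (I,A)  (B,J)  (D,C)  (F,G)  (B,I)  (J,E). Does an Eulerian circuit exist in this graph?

Yes

Degrees: A:2, B:4, C:4, D:4, E:2, F:2, G:4, H:2, I:4, J:4
All degrees are even and the non-isolated vertices are connected — an Eulerian circuit exists.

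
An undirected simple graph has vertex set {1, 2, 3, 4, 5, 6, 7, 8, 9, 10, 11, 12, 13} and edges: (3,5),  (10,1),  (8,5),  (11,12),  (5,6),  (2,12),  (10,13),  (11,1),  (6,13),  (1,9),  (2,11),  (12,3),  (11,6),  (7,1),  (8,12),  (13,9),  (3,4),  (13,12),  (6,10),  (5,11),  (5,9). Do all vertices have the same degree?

Degrees: 1:4, 2:2, 3:3, 4:1, 5:5, 6:4, 7:1, 8:2, 9:3, 10:3, 11:5, 12:5, 13:4
Vertex 4 has degree 1 while 5 has degree 5, so the graph is not regular.

No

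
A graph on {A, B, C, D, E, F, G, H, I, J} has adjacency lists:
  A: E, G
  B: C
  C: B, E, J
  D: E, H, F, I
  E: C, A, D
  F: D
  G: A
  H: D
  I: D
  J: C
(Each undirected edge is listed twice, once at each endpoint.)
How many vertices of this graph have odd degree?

8

Degrees: A:2, B:1, C:3, D:4, E:3, F:1, G:1, H:1, I:1, J:1
Odd-degree vertices: B, C, E, F, G, H, I, J.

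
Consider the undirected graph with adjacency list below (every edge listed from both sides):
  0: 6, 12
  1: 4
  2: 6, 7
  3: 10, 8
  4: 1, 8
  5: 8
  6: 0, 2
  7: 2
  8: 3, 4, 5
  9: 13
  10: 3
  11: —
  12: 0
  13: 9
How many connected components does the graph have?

4

Component: {11}
Component: {9, 13}
Component: {0, 2, 6, 7, 12}
Component: {1, 3, 4, 5, 8, 10}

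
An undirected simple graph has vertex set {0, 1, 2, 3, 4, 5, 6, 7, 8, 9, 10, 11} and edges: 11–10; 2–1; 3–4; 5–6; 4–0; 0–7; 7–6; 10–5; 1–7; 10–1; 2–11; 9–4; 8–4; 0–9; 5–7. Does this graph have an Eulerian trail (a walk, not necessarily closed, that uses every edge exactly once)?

No

Degrees: 0:3, 1:3, 2:2, 3:1, 4:4, 5:3, 6:2, 7:4, 8:1, 9:2, 10:3, 11:2
Odd-degree vertices: 0, 1, 3, 5, 8, 10 (6 total).
An Eulerian trail requires 0 or 2 odd-degree vertices; here there are 6.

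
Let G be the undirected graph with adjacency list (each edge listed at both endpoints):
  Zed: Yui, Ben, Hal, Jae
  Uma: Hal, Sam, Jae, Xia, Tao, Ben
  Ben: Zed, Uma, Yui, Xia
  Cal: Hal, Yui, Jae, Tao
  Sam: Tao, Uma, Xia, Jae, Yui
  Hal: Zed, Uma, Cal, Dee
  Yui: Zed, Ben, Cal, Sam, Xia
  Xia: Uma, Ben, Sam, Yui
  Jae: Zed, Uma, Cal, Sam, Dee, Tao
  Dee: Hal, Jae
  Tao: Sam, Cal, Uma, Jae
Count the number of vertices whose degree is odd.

Degrees: Zed:4, Uma:6, Ben:4, Cal:4, Sam:5, Hal:4, Yui:5, Xia:4, Jae:6, Dee:2, Tao:4
Odd-degree vertices: Sam, Yui.

2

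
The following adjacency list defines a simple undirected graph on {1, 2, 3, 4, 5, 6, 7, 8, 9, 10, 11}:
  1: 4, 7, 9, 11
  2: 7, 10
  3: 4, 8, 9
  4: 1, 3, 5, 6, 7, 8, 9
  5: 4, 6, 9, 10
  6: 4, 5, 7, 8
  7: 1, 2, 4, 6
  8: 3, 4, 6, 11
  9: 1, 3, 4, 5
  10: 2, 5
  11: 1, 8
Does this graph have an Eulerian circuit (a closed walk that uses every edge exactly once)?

Degrees: 1:4, 2:2, 3:3, 4:7, 5:4, 6:4, 7:4, 8:4, 9:4, 10:2, 11:2
3, 4 have odd degree; an Eulerian circuit needs every degree to be even, so none exists.

No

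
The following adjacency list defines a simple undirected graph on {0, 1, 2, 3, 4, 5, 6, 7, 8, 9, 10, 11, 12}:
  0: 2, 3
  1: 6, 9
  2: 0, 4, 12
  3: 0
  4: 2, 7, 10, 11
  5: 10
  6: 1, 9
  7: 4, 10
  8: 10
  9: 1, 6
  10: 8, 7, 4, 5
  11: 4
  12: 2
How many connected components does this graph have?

Component: {1, 6, 9}
Component: {0, 2, 3, 4, 5, 7, 8, 10, 11, 12}

2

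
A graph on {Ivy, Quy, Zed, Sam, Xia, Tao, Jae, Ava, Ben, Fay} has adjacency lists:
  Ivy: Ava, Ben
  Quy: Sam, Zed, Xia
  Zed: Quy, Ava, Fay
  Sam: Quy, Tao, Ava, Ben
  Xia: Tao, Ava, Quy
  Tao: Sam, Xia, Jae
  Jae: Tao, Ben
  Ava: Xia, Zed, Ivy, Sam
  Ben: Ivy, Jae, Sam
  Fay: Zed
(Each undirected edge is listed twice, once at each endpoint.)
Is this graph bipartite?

A valid 2-coloring puts {Quy, Tao, Ava, Ben, Fay} on one side and {Ivy, Zed, Sam, Xia, Jae} on the other; every edge crosses between the two sides.

Yes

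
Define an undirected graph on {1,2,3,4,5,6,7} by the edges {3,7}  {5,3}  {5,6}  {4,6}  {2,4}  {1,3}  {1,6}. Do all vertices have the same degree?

No

Degrees: 1:2, 2:1, 3:3, 4:2, 5:2, 6:3, 7:1
Vertex 2 has degree 1 while 3 has degree 3, so the graph is not regular.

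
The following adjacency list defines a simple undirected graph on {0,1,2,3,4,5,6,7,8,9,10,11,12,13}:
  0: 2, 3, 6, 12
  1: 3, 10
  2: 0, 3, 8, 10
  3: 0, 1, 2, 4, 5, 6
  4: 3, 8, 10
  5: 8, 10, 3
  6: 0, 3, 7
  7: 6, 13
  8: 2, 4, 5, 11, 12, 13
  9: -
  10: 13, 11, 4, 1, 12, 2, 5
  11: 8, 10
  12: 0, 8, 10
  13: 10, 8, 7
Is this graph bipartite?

2-3-0-2 is an odd cycle (length 3), and a bipartite graph can contain only even cycles.

No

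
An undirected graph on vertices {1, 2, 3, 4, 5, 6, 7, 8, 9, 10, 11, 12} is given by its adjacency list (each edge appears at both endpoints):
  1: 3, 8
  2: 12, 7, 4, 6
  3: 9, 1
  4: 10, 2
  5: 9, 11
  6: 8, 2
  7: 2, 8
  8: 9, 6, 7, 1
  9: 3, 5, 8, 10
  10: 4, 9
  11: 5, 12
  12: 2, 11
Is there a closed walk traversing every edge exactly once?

Yes

Degrees: 1:2, 2:4, 3:2, 4:2, 5:2, 6:2, 7:2, 8:4, 9:4, 10:2, 11:2, 12:2
All degrees are even and the non-isolated vertices are connected — an Eulerian circuit exists.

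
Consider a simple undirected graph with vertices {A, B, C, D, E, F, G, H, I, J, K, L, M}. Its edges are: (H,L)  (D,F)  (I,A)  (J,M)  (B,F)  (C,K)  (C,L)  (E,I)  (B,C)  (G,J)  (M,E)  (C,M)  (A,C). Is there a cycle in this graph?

|V| = 13, |E| = 13, number of components = 1.
Since 13 > 13 - 1, a cycle must exist; for instance A-C-M-E-I-A.

Yes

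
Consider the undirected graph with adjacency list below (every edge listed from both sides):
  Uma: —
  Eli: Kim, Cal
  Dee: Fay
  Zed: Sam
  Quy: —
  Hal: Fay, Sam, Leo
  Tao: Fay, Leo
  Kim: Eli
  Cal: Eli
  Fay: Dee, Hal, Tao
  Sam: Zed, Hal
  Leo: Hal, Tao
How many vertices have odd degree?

Degrees: Uma:0, Eli:2, Dee:1, Zed:1, Quy:0, Hal:3, Tao:2, Kim:1, Cal:1, Fay:3, Sam:2, Leo:2
Odd-degree vertices: Dee, Zed, Hal, Kim, Cal, Fay.

6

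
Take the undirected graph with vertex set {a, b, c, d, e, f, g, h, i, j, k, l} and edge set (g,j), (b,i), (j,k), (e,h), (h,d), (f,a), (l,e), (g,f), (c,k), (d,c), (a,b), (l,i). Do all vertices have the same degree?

Yes

Degrees: a:2, b:2, c:2, d:2, e:2, f:2, g:2, h:2, i:2, j:2, k:2, l:2
All degrees equal 2; the graph is regular.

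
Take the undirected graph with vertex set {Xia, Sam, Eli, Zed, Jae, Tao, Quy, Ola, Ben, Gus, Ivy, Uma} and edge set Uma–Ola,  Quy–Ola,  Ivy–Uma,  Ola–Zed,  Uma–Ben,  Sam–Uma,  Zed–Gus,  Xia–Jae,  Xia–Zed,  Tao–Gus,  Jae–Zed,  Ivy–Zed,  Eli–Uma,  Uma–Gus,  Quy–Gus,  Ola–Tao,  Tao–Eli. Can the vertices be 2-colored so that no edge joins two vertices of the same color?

No

The cycle Xia-Jae-Zed-Xia has length 3, which is odd, so the graph is not bipartite.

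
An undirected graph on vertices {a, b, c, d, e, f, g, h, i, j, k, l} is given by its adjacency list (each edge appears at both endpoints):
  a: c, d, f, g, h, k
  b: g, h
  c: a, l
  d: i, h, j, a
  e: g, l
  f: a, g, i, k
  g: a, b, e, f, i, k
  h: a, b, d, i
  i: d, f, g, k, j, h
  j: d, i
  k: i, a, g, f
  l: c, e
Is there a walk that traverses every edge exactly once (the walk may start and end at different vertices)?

Yes

Degrees: a:6, b:2, c:2, d:4, e:2, f:4, g:6, h:4, i:6, j:2, k:4, l:2
Odd-degree vertices: none (0 total).
With 0 odd-degree vertices and all edges in one connected piece, an Eulerian trail exists.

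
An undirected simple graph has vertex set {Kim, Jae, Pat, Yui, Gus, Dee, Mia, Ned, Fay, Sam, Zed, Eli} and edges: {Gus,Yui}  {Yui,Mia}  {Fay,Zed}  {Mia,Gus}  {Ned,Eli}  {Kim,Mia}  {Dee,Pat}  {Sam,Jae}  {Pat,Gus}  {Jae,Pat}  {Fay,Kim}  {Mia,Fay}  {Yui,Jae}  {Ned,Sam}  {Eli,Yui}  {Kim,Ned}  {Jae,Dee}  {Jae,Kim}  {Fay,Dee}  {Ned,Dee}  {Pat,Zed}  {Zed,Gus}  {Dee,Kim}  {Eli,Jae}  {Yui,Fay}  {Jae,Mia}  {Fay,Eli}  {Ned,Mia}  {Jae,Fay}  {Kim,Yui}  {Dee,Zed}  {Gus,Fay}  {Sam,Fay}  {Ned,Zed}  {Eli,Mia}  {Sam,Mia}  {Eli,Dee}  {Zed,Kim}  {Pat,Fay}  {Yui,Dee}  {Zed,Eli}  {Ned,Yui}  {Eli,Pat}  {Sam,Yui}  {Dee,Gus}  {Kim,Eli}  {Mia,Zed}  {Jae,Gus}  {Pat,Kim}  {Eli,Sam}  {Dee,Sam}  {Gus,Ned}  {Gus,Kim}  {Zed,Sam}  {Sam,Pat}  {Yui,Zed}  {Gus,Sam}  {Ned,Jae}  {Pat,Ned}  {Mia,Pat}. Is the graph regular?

Degrees: Kim:10, Jae:10, Pat:10, Yui:10, Gus:10, Dee:10, Mia:10, Ned:10, Fay:10, Sam:10, Zed:10, Eli:10
All degrees equal 10; the graph is regular.

Yes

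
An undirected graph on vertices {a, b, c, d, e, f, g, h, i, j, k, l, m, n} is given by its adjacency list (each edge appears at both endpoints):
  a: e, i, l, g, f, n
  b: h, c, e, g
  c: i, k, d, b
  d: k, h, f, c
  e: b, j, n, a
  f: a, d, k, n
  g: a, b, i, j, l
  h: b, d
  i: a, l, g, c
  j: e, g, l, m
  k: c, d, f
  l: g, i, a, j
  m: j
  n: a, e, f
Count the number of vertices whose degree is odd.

Degrees: a:6, b:4, c:4, d:4, e:4, f:4, g:5, h:2, i:4, j:4, k:3, l:4, m:1, n:3
Odd-degree vertices: g, k, m, n.

4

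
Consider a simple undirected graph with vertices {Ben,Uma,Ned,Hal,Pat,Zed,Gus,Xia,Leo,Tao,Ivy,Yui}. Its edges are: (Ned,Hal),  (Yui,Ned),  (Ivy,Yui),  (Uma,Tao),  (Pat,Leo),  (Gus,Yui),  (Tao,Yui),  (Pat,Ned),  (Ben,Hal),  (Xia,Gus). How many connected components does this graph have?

Component: {Zed}
Component: {Ben, Uma, Ned, Hal, Pat, Gus, Xia, Leo, Tao, Ivy, Yui}

2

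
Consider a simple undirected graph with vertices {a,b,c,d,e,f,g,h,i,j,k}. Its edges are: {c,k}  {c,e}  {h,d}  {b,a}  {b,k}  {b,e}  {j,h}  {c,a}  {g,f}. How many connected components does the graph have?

4

Component: {i}
Component: {f, g}
Component: {d, h, j}
Component: {a, b, c, e, k}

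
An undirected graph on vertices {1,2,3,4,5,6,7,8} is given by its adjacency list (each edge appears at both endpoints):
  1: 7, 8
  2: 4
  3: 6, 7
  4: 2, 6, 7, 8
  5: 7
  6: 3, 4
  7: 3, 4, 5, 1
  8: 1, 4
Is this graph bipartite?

Color {2, 6, 7, 8} black and {1, 3, 4, 5} white. No edge joins two same-colored vertices, so the graph is bipartite.

Yes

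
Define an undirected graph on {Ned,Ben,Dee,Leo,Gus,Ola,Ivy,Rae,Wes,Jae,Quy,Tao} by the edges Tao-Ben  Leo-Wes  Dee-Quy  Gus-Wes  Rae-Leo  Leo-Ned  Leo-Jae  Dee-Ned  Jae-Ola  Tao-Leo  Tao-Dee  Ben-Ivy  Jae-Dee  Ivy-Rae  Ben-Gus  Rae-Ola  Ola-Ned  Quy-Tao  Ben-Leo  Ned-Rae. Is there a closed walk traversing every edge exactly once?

Degrees: Ned:4, Ben:4, Dee:4, Leo:6, Gus:2, Ola:3, Ivy:2, Rae:4, Wes:2, Jae:3, Quy:2, Tao:4
Ola, Jae have odd degree; an Eulerian circuit needs every degree to be even, so none exists.

No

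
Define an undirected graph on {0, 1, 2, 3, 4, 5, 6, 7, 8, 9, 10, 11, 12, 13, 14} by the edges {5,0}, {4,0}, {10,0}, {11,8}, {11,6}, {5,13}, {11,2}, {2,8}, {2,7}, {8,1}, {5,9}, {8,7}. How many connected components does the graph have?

Component: {3}
Component: {12}
Component: {14}
Component: {0, 4, 5, 9, 10, 13}
Component: {1, 2, 6, 7, 8, 11}

5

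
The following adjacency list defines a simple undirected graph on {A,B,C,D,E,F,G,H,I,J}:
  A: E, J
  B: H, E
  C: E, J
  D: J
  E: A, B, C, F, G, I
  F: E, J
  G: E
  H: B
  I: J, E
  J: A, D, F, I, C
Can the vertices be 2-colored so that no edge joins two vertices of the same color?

Yes

A valid 2-coloring puts {E, H, J} on one side and {A, B, C, D, F, G, I} on the other; every edge crosses between the two sides.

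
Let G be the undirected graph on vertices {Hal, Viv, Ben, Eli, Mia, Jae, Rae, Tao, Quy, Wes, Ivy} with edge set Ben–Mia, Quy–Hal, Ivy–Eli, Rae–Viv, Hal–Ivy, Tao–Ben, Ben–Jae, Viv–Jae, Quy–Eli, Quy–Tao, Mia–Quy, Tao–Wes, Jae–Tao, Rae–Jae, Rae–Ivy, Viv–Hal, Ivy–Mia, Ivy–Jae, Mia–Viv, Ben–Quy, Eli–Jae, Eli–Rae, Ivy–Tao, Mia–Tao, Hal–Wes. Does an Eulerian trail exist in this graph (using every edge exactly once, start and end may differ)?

Degrees: Hal:4, Viv:4, Ben:4, Eli:4, Mia:5, Jae:6, Rae:4, Tao:6, Quy:5, Wes:2, Ivy:6
Odd-degree vertices: Mia, Quy (2 total).
With 2 odd-degree vertices and all edges in one connected piece, an Eulerian trail exists (from Mia to Quy).

Yes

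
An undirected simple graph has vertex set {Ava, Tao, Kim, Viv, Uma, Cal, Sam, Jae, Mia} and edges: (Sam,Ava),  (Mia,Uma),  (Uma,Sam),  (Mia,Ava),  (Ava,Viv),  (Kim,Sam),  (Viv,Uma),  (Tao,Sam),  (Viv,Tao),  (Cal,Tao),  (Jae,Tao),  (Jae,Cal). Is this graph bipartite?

No

Jae-Cal-Tao-Jae is an odd cycle (length 3), and a bipartite graph can contain only even cycles.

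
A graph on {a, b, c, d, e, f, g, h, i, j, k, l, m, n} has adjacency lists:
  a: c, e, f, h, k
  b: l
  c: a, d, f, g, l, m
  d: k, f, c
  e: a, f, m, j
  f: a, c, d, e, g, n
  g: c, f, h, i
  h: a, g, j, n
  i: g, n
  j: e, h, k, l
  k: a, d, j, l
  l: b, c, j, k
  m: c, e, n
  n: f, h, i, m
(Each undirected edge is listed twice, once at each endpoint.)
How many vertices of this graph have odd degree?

4

Degrees: a:5, b:1, c:6, d:3, e:4, f:6, g:4, h:4, i:2, j:4, k:4, l:4, m:3, n:4
Odd-degree vertices: a, b, d, m.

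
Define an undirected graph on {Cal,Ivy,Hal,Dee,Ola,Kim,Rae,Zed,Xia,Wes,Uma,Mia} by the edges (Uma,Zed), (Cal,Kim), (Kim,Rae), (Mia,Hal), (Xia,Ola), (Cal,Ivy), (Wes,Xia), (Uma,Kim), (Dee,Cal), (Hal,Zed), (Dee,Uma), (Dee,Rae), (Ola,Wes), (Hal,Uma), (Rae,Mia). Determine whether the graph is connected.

Component: {Ola, Xia, Wes}
Component: {Cal, Ivy, Hal, Dee, Kim, Rae, Zed, Uma, Mia}
No edge joins these 2 groups, so the graph is disconnected.

No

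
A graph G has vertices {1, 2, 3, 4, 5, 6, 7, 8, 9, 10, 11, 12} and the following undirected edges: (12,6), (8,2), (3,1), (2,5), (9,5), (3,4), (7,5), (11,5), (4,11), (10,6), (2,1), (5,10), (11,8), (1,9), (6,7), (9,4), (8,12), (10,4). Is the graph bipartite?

Color {2, 3, 7, 9, 10, 11, 12} black and {1, 4, 5, 6, 8} white. No edge joins two same-colored vertices, so the graph is bipartite.

Yes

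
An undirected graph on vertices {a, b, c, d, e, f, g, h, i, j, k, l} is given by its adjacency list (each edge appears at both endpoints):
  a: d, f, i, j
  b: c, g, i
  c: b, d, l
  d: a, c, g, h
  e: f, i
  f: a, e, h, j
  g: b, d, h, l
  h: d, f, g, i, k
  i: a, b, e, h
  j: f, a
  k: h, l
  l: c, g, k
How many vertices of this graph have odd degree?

Degrees: a:4, b:3, c:3, d:4, e:2, f:4, g:4, h:5, i:4, j:2, k:2, l:3
Odd-degree vertices: b, c, h, l.

4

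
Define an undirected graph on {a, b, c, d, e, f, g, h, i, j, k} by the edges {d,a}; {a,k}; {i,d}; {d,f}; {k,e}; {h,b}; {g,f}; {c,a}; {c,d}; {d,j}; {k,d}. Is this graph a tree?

|V| = 11, |E| = 11.
It is not connected, so it is not a tree.

No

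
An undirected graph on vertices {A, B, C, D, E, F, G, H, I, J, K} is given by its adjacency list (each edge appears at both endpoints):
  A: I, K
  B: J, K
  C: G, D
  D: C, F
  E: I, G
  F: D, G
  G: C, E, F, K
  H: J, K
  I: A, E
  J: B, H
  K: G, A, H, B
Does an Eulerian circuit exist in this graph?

Degrees: A:2, B:2, C:2, D:2, E:2, F:2, G:4, H:2, I:2, J:2, K:4
All degrees are even and the non-isolated vertices are connected — an Eulerian circuit exists.

Yes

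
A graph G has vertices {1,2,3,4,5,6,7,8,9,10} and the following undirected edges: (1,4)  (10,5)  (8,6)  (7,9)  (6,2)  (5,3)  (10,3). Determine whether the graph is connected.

Component: {1, 4}
Component: {7, 9}
Component: {2, 6, 8}
Component: {3, 5, 10}
There are 4 separate components, so the graph is not connected.

No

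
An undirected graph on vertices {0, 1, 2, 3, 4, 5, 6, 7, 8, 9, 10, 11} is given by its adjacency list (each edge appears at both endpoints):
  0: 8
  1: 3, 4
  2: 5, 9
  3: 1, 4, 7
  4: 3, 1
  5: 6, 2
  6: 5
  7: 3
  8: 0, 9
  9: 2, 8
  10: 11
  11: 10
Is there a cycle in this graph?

|V| = 12, |E| = 10, number of components = 3.
One cycle is 1-4-3-1.

Yes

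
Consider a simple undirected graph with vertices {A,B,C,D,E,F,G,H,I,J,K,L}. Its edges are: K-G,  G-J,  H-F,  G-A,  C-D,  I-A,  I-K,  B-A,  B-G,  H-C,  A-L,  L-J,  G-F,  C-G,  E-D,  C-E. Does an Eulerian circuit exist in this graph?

Degrees: A:4, B:2, C:4, D:2, E:2, F:2, G:6, H:2, I:2, J:2, K:2, L:2
All degrees are even and the non-isolated vertices are connected — an Eulerian circuit exists.

Yes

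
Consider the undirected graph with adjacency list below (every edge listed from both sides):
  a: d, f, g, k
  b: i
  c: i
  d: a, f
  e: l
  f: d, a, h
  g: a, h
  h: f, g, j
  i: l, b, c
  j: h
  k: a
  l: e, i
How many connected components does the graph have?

Component: {b, c, e, i, l}
Component: {a, d, f, g, h, j, k}

2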